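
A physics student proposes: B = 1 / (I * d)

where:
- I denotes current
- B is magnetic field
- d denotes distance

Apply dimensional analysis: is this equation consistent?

No

I (current) has dimensions [I].
B (magnetic field) has dimensions [I^-1 M T^-2].
d (distance) has dimensions [L].

Left side: [I^-1 M T^-2]
Right side: [I^-1 L^-1]

The two sides have different dimensions, so the equation is NOT dimensionally consistent.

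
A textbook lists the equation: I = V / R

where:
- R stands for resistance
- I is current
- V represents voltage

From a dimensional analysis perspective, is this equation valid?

Yes

R (resistance) has dimensions [I^-2 L^2 M T^-3].
I (current) has dimensions [I].
V (voltage) has dimensions [I^-1 L^2 M T^-3].

Left side: [I]
Right side: [I]

Both sides have the same dimensions, so the equation is dimensionally consistent.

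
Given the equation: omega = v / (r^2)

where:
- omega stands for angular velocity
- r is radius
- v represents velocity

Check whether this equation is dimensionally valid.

No

omega (angular velocity) has dimensions [T^-1].
r (radius) has dimensions [L].
v (velocity) has dimensions [L T^-1].

Left side: [T^-1]
Right side: [L^-1 T^-1]

The two sides have different dimensions, so the equation is NOT dimensionally consistent.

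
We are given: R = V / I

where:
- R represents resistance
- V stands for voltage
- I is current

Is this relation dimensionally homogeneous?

Yes

R (resistance) has dimensions [I^-2 L^2 M T^-3].
V (voltage) has dimensions [I^-1 L^2 M T^-3].
I (current) has dimensions [I].

Left side: [I^-2 L^2 M T^-3]
Right side: [I^-2 L^2 M T^-3]

Both sides have the same dimensions, so the equation is dimensionally consistent.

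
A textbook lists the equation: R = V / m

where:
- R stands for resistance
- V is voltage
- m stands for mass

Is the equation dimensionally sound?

No

R (resistance) has dimensions [I^-2 L^2 M T^-3].
V (voltage) has dimensions [I^-1 L^2 M T^-3].
m (mass) has dimensions [M].

Left side: [I^-2 L^2 M T^-3]
Right side: [I^-1 L^2 T^-3]

The two sides have different dimensions, so the equation is NOT dimensionally consistent.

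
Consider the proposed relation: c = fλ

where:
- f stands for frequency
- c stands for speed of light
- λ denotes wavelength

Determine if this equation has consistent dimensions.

Yes

f (frequency) has dimensions [T^-1].
c (speed of light) has dimensions [L T^-1].
λ (wavelength) has dimensions [L].

Left side: [L T^-1]
Right side: [L T^-1]

Both sides have the same dimensions, so the equation is dimensionally consistent.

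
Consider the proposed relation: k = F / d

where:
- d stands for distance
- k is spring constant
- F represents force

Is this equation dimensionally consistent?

Yes

d (distance) has dimensions [L].
k (spring constant) has dimensions [M T^-2].
F (force) has dimensions [L M T^-2].

Left side: [M T^-2]
Right side: [M T^-2]

Both sides have the same dimensions, so the equation is dimensionally consistent.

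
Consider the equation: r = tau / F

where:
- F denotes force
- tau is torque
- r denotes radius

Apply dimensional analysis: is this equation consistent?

Yes

F (force) has dimensions [L M T^-2].
tau (torque) has dimensions [L^2 M T^-2].
r (radius) has dimensions [L].

Left side: [L]
Right side: [L]

Both sides have the same dimensions, so the equation is dimensionally consistent.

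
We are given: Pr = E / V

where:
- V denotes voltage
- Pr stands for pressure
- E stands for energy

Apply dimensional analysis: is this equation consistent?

No

V (voltage) has dimensions [I^-1 L^2 M T^-3].
Pr (pressure) has dimensions [L^-1 M T^-2].
E (energy) has dimensions [L^2 M T^-2].

Left side: [L^-1 M T^-2]
Right side: [I T]

The two sides have different dimensions, so the equation is NOT dimensionally consistent.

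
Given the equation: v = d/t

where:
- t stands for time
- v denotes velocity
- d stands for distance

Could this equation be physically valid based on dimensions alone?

Yes

t (time) has dimensions [T].
v (velocity) has dimensions [L T^-1].
d (distance) has dimensions [L].

Left side: [L T^-1]
Right side: [L T^-1]

Both sides have the same dimensions, so the equation is dimensionally consistent.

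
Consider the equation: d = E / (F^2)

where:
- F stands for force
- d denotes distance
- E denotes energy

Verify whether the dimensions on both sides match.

No

F (force) has dimensions [L M T^-2].
d (distance) has dimensions [L].
E (energy) has dimensions [L^2 M T^-2].

Left side: [L]
Right side: [M^-1 T^2]

The two sides have different dimensions, so the equation is NOT dimensionally consistent.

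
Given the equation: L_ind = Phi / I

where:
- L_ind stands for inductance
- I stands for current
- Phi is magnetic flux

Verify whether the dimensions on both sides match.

Yes

L_ind (inductance) has dimensions [I^-2 L^2 M T^-2].
I (current) has dimensions [I].
Phi (magnetic flux) has dimensions [I^-1 L^2 M T^-2].

Left side: [I^-2 L^2 M T^-2]
Right side: [I^-2 L^2 M T^-2]

Both sides have the same dimensions, so the equation is dimensionally consistent.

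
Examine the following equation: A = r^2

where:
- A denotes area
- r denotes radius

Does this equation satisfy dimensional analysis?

Yes

A (area) has dimensions [L^2].
r (radius) has dimensions [L].

Left side: [L^2]
Right side: [L^2]

Both sides have the same dimensions, so the equation is dimensionally consistent.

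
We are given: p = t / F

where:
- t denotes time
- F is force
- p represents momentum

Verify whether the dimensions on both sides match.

No

t (time) has dimensions [T].
F (force) has dimensions [L M T^-2].
p (momentum) has dimensions [L M T^-1].

Left side: [L M T^-1]
Right side: [L^-1 M^-1 T^3]

The two sides have different dimensions, so the equation is NOT dimensionally consistent.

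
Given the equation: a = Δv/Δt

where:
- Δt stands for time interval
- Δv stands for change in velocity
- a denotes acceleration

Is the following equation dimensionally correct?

Yes

Δt (time interval) has dimensions [T].
Δv (change in velocity) has dimensions [L T^-1].
a (acceleration) has dimensions [L T^-2].

Left side: [L T^-2]
Right side: [L T^-2]

Both sides have the same dimensions, so the equation is dimensionally consistent.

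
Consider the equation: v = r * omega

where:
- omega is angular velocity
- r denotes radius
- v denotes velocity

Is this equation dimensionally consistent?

Yes

omega (angular velocity) has dimensions [T^-1].
r (radius) has dimensions [L].
v (velocity) has dimensions [L T^-1].

Left side: [L T^-1]
Right side: [L T^-1]

Both sides have the same dimensions, so the equation is dimensionally consistent.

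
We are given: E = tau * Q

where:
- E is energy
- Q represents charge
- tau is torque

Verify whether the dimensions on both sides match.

No

E (energy) has dimensions [L^2 M T^-2].
Q (charge) has dimensions [I T].
tau (torque) has dimensions [L^2 M T^-2].

Left side: [L^2 M T^-2]
Right side: [I L^2 M T^-1]

The two sides have different dimensions, so the equation is NOT dimensionally consistent.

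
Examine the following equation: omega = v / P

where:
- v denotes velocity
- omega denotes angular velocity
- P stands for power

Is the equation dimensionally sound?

No

v (velocity) has dimensions [L T^-1].
omega (angular velocity) has dimensions [T^-1].
P (power) has dimensions [L^2 M T^-3].

Left side: [T^-1]
Right side: [L^-1 M^-1 T^2]

The two sides have different dimensions, so the equation is NOT dimensionally consistent.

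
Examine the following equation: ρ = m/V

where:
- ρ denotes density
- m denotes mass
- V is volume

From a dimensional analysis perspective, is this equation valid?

Yes

ρ (density) has dimensions [L^-3 M].
m (mass) has dimensions [M].
V (volume) has dimensions [L^3].

Left side: [L^-3 M]
Right side: [L^-3 M]

Both sides have the same dimensions, so the equation is dimensionally consistent.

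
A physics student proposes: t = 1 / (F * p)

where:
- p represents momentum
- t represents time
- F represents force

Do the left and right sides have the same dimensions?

No

p (momentum) has dimensions [L M T^-1].
t (time) has dimensions [T].
F (force) has dimensions [L M T^-2].

Left side: [T]
Right side: [L^-2 M^-2 T^3]

The two sides have different dimensions, so the equation is NOT dimensionally consistent.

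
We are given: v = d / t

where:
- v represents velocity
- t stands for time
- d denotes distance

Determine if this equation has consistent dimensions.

Yes

v (velocity) has dimensions [L T^-1].
t (time) has dimensions [T].
d (distance) has dimensions [L].

Left side: [L T^-1]
Right side: [L T^-1]

Both sides have the same dimensions, so the equation is dimensionally consistent.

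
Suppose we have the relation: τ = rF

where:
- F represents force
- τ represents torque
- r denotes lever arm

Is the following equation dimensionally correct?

Yes

F (force) has dimensions [L M T^-2].
τ (torque) has dimensions [L^2 M T^-2].
r (lever arm) has dimensions [L].

Left side: [L^2 M T^-2]
Right side: [L^2 M T^-2]

Both sides have the same dimensions, so the equation is dimensionally consistent.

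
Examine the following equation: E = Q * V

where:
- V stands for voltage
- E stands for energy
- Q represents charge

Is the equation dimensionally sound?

Yes

V (voltage) has dimensions [I^-1 L^2 M T^-3].
E (energy) has dimensions [L^2 M T^-2].
Q (charge) has dimensions [I T].

Left side: [L^2 M T^-2]
Right side: [L^2 M T^-2]

Both sides have the same dimensions, so the equation is dimensionally consistent.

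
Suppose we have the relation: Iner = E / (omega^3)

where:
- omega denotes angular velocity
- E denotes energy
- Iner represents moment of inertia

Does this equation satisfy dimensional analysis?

No

omega (angular velocity) has dimensions [T^-1].
E (energy) has dimensions [L^2 M T^-2].
Iner (moment of inertia) has dimensions [L^2 M].

Left side: [L^2 M]
Right side: [L^2 M T]

The two sides have different dimensions, so the equation is NOT dimensionally consistent.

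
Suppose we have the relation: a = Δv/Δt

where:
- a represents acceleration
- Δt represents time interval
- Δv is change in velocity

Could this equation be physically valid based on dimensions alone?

Yes

a (acceleration) has dimensions [L T^-2].
Δt (time interval) has dimensions [T].
Δv (change in velocity) has dimensions [L T^-1].

Left side: [L T^-2]
Right side: [L T^-2]

Both sides have the same dimensions, so the equation is dimensionally consistent.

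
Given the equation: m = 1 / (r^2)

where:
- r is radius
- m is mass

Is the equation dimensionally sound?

No

r (radius) has dimensions [L].
m (mass) has dimensions [M].

Left side: [M]
Right side: [L^-2]

The two sides have different dimensions, so the equation is NOT dimensionally consistent.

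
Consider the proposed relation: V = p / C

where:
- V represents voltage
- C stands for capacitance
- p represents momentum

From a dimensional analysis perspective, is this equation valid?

No

V (voltage) has dimensions [I^-1 L^2 M T^-3].
C (capacitance) has dimensions [I^2 L^-2 M^-1 T^4].
p (momentum) has dimensions [L M T^-1].

Left side: [I^-1 L^2 M T^-3]
Right side: [I^-2 L^3 M^2 T^-5]

The two sides have different dimensions, so the equation is NOT dimensionally consistent.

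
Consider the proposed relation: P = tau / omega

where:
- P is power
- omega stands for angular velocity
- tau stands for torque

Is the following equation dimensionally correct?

No

P (power) has dimensions [L^2 M T^-3].
omega (angular velocity) has dimensions [T^-1].
tau (torque) has dimensions [L^2 M T^-2].

Left side: [L^2 M T^-3]
Right side: [L^2 M T^-1]

The two sides have different dimensions, so the equation is NOT dimensionally consistent.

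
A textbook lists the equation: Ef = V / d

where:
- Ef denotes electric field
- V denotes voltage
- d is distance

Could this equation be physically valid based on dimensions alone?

Yes

Ef (electric field) has dimensions [I^-1 L M T^-3].
V (voltage) has dimensions [I^-1 L^2 M T^-3].
d (distance) has dimensions [L].

Left side: [I^-1 L M T^-3]
Right side: [I^-1 L M T^-3]

Both sides have the same dimensions, so the equation is dimensionally consistent.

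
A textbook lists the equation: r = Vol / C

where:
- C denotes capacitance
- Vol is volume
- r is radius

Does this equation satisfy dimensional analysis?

No

C (capacitance) has dimensions [I^2 L^-2 M^-1 T^4].
Vol (volume) has dimensions [L^3].
r (radius) has dimensions [L].

Left side: [L]
Right side: [I^-2 L^5 M T^-4]

The two sides have different dimensions, so the equation is NOT dimensionally consistent.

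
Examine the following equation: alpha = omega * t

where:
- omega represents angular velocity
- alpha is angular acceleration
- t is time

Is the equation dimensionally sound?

No

omega (angular velocity) has dimensions [T^-1].
alpha (angular acceleration) has dimensions [T^-2].
t (time) has dimensions [T].

Left side: [T^-2]
Right side: [dimensionless]

The two sides have different dimensions, so the equation is NOT dimensionally consistent.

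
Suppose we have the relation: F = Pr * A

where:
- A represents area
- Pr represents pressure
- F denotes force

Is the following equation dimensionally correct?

Yes

A (area) has dimensions [L^2].
Pr (pressure) has dimensions [L^-1 M T^-2].
F (force) has dimensions [L M T^-2].

Left side: [L M T^-2]
Right side: [L M T^-2]

Both sides have the same dimensions, so the equation is dimensionally consistent.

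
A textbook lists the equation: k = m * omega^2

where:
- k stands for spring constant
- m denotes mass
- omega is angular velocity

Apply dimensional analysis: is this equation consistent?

Yes

k (spring constant) has dimensions [M T^-2].
m (mass) has dimensions [M].
omega (angular velocity) has dimensions [T^-1].

Left side: [M T^-2]
Right side: [M T^-2]

Both sides have the same dimensions, so the equation is dimensionally consistent.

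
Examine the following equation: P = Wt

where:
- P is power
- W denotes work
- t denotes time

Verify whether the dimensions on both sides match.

No

P (power) has dimensions [L^2 M T^-3].
W (work) has dimensions [L^2 M T^-2].
t (time) has dimensions [T].

Left side: [L^2 M T^-3]
Right side: [L^2 M T^-1]

The two sides have different dimensions, so the equation is NOT dimensionally consistent.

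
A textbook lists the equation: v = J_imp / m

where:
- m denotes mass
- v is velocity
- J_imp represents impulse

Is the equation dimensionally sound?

Yes

m (mass) has dimensions [M].
v (velocity) has dimensions [L T^-1].
J_imp (impulse) has dimensions [L M T^-1].

Left side: [L T^-1]
Right side: [L T^-1]

Both sides have the same dimensions, so the equation is dimensionally consistent.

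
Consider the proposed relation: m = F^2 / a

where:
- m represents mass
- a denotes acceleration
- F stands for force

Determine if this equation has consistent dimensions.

No

m (mass) has dimensions [M].
a (acceleration) has dimensions [L T^-2].
F (force) has dimensions [L M T^-2].

Left side: [M]
Right side: [L M^2 T^-2]

The two sides have different dimensions, so the equation is NOT dimensionally consistent.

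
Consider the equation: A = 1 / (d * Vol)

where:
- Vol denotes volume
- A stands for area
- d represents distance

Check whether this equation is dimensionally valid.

No

Vol (volume) has dimensions [L^3].
A (area) has dimensions [L^2].
d (distance) has dimensions [L].

Left side: [L^2]
Right side: [L^-4]

The two sides have different dimensions, so the equation is NOT dimensionally consistent.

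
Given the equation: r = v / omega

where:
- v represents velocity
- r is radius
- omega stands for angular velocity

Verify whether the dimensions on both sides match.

Yes

v (velocity) has dimensions [L T^-1].
r (radius) has dimensions [L].
omega (angular velocity) has dimensions [T^-1].

Left side: [L]
Right side: [L]

Both sides have the same dimensions, so the equation is dimensionally consistent.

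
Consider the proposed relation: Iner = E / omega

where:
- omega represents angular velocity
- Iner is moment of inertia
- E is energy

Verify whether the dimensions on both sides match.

No

omega (angular velocity) has dimensions [T^-1].
Iner (moment of inertia) has dimensions [L^2 M].
E (energy) has dimensions [L^2 M T^-2].

Left side: [L^2 M]
Right side: [L^2 M T^-1]

The two sides have different dimensions, so the equation is NOT dimensionally consistent.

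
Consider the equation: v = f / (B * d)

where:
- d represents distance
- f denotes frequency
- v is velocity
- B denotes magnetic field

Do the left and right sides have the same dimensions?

No

d (distance) has dimensions [L].
f (frequency) has dimensions [T^-1].
v (velocity) has dimensions [L T^-1].
B (magnetic field) has dimensions [I^-1 M T^-2].

Left side: [L T^-1]
Right side: [I L^-1 M^-1 T]

The two sides have different dimensions, so the equation is NOT dimensionally consistent.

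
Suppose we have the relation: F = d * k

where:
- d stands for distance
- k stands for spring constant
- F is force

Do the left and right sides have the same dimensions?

Yes

d (distance) has dimensions [L].
k (spring constant) has dimensions [M T^-2].
F (force) has dimensions [L M T^-2].

Left side: [L M T^-2]
Right side: [L M T^-2]

Both sides have the same dimensions, so the equation is dimensionally consistent.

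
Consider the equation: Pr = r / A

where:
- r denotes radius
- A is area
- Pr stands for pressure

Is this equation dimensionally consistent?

No

r (radius) has dimensions [L].
A (area) has dimensions [L^2].
Pr (pressure) has dimensions [L^-1 M T^-2].

Left side: [L^-1 M T^-2]
Right side: [L^-1]

The two sides have different dimensions, so the equation is NOT dimensionally consistent.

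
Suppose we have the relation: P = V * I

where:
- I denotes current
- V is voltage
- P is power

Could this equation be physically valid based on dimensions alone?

Yes

I (current) has dimensions [I].
V (voltage) has dimensions [I^-1 L^2 M T^-3].
P (power) has dimensions [L^2 M T^-3].

Left side: [L^2 M T^-3]
Right side: [L^2 M T^-3]

Both sides have the same dimensions, so the equation is dimensionally consistent.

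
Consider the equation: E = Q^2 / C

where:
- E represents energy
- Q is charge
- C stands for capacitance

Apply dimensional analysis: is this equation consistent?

Yes

E (energy) has dimensions [L^2 M T^-2].
Q (charge) has dimensions [I T].
C (capacitance) has dimensions [I^2 L^-2 M^-1 T^4].

Left side: [L^2 M T^-2]
Right side: [L^2 M T^-2]

Both sides have the same dimensions, so the equation is dimensionally consistent.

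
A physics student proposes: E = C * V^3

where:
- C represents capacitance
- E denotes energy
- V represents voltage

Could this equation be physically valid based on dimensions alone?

No

C (capacitance) has dimensions [I^2 L^-2 M^-1 T^4].
E (energy) has dimensions [L^2 M T^-2].
V (voltage) has dimensions [I^-1 L^2 M T^-3].

Left side: [L^2 M T^-2]
Right side: [I^-1 L^4 M^2 T^-5]

The two sides have different dimensions, so the equation is NOT dimensionally consistent.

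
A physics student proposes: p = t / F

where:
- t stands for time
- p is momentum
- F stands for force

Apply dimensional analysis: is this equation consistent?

No

t (time) has dimensions [T].
p (momentum) has dimensions [L M T^-1].
F (force) has dimensions [L M T^-2].

Left side: [L M T^-1]
Right side: [L^-1 M^-1 T^3]

The two sides have different dimensions, so the equation is NOT dimensionally consistent.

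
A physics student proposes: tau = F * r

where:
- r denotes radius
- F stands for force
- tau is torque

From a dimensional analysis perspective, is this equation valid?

Yes

r (radius) has dimensions [L].
F (force) has dimensions [L M T^-2].
tau (torque) has dimensions [L^2 M T^-2].

Left side: [L^2 M T^-2]
Right side: [L^2 M T^-2]

Both sides have the same dimensions, so the equation is dimensionally consistent.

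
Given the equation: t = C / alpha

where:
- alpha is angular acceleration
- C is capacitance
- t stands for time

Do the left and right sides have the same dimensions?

No

alpha (angular acceleration) has dimensions [T^-2].
C (capacitance) has dimensions [I^2 L^-2 M^-1 T^4].
t (time) has dimensions [T].

Left side: [T]
Right side: [I^2 L^-2 M^-1 T^6]

The two sides have different dimensions, so the equation is NOT dimensionally consistent.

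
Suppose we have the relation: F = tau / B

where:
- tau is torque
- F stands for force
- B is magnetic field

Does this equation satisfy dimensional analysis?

No

tau (torque) has dimensions [L^2 M T^-2].
F (force) has dimensions [L M T^-2].
B (magnetic field) has dimensions [I^-1 M T^-2].

Left side: [L M T^-2]
Right side: [I L^2]

The two sides have different dimensions, so the equation is NOT dimensionally consistent.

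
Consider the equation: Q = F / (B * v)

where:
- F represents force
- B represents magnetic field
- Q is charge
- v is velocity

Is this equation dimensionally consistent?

Yes

F (force) has dimensions [L M T^-2].
B (magnetic field) has dimensions [I^-1 M T^-2].
Q (charge) has dimensions [I T].
v (velocity) has dimensions [L T^-1].

Left side: [I T]
Right side: [I T]

Both sides have the same dimensions, so the equation is dimensionally consistent.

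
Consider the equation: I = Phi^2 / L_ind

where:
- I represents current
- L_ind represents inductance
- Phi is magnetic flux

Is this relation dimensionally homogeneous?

No

I (current) has dimensions [I].
L_ind (inductance) has dimensions [I^-2 L^2 M T^-2].
Phi (magnetic flux) has dimensions [I^-1 L^2 M T^-2].

Left side: [I]
Right side: [L^2 M T^-2]

The two sides have different dimensions, so the equation is NOT dimensionally consistent.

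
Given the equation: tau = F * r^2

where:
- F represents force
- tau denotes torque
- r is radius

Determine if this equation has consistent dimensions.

No

F (force) has dimensions [L M T^-2].
tau (torque) has dimensions [L^2 M T^-2].
r (radius) has dimensions [L].

Left side: [L^2 M T^-2]
Right side: [L^3 M T^-2]

The two sides have different dimensions, so the equation is NOT dimensionally consistent.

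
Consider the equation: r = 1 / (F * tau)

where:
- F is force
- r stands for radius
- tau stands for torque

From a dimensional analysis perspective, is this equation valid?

No

F (force) has dimensions [L M T^-2].
r (radius) has dimensions [L].
tau (torque) has dimensions [L^2 M T^-2].

Left side: [L]
Right side: [L^-3 M^-2 T^4]

The two sides have different dimensions, so the equation is NOT dimensionally consistent.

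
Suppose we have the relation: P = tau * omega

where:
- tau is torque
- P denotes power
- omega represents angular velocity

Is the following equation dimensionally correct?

Yes

tau (torque) has dimensions [L^2 M T^-2].
P (power) has dimensions [L^2 M T^-3].
omega (angular velocity) has dimensions [T^-1].

Left side: [L^2 M T^-3]
Right side: [L^2 M T^-3]

Both sides have the same dimensions, so the equation is dimensionally consistent.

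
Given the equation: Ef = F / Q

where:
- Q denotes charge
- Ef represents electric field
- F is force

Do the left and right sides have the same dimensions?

Yes

Q (charge) has dimensions [I T].
Ef (electric field) has dimensions [I^-1 L M T^-3].
F (force) has dimensions [L M T^-2].

Left side: [I^-1 L M T^-3]
Right side: [I^-1 L M T^-3]

Both sides have the same dimensions, so the equation is dimensionally consistent.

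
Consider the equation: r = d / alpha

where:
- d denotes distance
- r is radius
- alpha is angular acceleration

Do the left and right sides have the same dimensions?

No

d (distance) has dimensions [L].
r (radius) has dimensions [L].
alpha (angular acceleration) has dimensions [T^-2].

Left side: [L]
Right side: [L T^2]

The two sides have different dimensions, so the equation is NOT dimensionally consistent.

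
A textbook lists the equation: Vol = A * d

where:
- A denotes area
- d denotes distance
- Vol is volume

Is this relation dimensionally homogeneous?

Yes

A (area) has dimensions [L^2].
d (distance) has dimensions [L].
Vol (volume) has dimensions [L^3].

Left side: [L^3]
Right side: [L^3]

Both sides have the same dimensions, so the equation is dimensionally consistent.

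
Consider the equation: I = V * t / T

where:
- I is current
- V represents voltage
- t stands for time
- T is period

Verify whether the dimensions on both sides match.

No

I (current) has dimensions [I].
V (voltage) has dimensions [I^-1 L^2 M T^-3].
t (time) has dimensions [T].
T (period) has dimensions [T].

Left side: [I]
Right side: [I^-1 L^2 M T^-3]

The two sides have different dimensions, so the equation is NOT dimensionally consistent.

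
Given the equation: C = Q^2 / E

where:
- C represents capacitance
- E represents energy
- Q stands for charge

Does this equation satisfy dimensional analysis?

Yes

C (capacitance) has dimensions [I^2 L^-2 M^-1 T^4].
E (energy) has dimensions [L^2 M T^-2].
Q (charge) has dimensions [I T].

Left side: [I^2 L^-2 M^-1 T^4]
Right side: [I^2 L^-2 M^-1 T^4]

Both sides have the same dimensions, so the equation is dimensionally consistent.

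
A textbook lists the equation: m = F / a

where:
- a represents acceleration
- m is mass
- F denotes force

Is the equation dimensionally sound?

Yes

a (acceleration) has dimensions [L T^-2].
m (mass) has dimensions [M].
F (force) has dimensions [L M T^-2].

Left side: [M]
Right side: [M]

Both sides have the same dimensions, so the equation is dimensionally consistent.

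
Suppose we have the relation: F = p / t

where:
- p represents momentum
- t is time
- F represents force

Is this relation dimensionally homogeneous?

Yes

p (momentum) has dimensions [L M T^-1].
t (time) has dimensions [T].
F (force) has dimensions [L M T^-2].

Left side: [L M T^-2]
Right side: [L M T^-2]

Both sides have the same dimensions, so the equation is dimensionally consistent.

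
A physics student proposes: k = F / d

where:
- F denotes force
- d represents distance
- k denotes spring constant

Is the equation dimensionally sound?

Yes

F (force) has dimensions [L M T^-2].
d (distance) has dimensions [L].
k (spring constant) has dimensions [M T^-2].

Left side: [M T^-2]
Right side: [M T^-2]

Both sides have the same dimensions, so the equation is dimensionally consistent.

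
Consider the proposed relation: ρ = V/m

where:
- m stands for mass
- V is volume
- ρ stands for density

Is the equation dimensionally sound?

No

m (mass) has dimensions [M].
V (volume) has dimensions [L^3].
ρ (density) has dimensions [L^-3 M].

Left side: [L^-3 M]
Right side: [L^3 M^-1]

The two sides have different dimensions, so the equation is NOT dimensionally consistent.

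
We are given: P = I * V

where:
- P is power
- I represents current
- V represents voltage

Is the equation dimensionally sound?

Yes

P (power) has dimensions [L^2 M T^-3].
I (current) has dimensions [I].
V (voltage) has dimensions [I^-1 L^2 M T^-3].

Left side: [L^2 M T^-3]
Right side: [L^2 M T^-3]

Both sides have the same dimensions, so the equation is dimensionally consistent.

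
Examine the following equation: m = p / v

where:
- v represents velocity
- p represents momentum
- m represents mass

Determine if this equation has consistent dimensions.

Yes

v (velocity) has dimensions [L T^-1].
p (momentum) has dimensions [L M T^-1].
m (mass) has dimensions [M].

Left side: [M]
Right side: [M]

Both sides have the same dimensions, so the equation is dimensionally consistent.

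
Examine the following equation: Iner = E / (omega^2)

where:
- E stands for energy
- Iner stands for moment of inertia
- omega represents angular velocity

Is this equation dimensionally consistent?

Yes

E (energy) has dimensions [L^2 M T^-2].
Iner (moment of inertia) has dimensions [L^2 M].
omega (angular velocity) has dimensions [T^-1].

Left side: [L^2 M]
Right side: [L^2 M]

Both sides have the same dimensions, so the equation is dimensionally consistent.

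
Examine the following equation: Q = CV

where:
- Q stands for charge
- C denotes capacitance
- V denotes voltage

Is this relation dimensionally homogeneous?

Yes

Q (charge) has dimensions [I T].
C (capacitance) has dimensions [I^2 L^-2 M^-1 T^4].
V (voltage) has dimensions [I^-1 L^2 M T^-3].

Left side: [I T]
Right side: [I T]

Both sides have the same dimensions, so the equation is dimensionally consistent.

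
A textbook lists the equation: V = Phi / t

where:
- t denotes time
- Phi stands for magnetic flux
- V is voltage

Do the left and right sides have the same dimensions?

Yes

t (time) has dimensions [T].
Phi (magnetic flux) has dimensions [I^-1 L^2 M T^-2].
V (voltage) has dimensions [I^-1 L^2 M T^-3].

Left side: [I^-1 L^2 M T^-3]
Right side: [I^-1 L^2 M T^-3]

Both sides have the same dimensions, so the equation is dimensionally consistent.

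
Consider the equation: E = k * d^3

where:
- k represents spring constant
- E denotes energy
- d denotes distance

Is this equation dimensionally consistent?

No

k (spring constant) has dimensions [M T^-2].
E (energy) has dimensions [L^2 M T^-2].
d (distance) has dimensions [L].

Left side: [L^2 M T^-2]
Right side: [L^3 M T^-2]

The two sides have different dimensions, so the equation is NOT dimensionally consistent.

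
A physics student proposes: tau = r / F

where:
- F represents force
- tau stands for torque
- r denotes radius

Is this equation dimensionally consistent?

No

F (force) has dimensions [L M T^-2].
tau (torque) has dimensions [L^2 M T^-2].
r (radius) has dimensions [L].

Left side: [L^2 M T^-2]
Right side: [M^-1 T^2]

The two sides have different dimensions, so the equation is NOT dimensionally consistent.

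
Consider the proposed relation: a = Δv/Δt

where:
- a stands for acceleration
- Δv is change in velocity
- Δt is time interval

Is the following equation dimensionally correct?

Yes

a (acceleration) has dimensions [L T^-2].
Δv (change in velocity) has dimensions [L T^-1].
Δt (time interval) has dimensions [T].

Left side: [L T^-2]
Right side: [L T^-2]

Both sides have the same dimensions, so the equation is dimensionally consistent.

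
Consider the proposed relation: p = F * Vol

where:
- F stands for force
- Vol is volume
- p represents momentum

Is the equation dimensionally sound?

No

F (force) has dimensions [L M T^-2].
Vol (volume) has dimensions [L^3].
p (momentum) has dimensions [L M T^-1].

Left side: [L M T^-1]
Right side: [L^4 M T^-2]

The two sides have different dimensions, so the equation is NOT dimensionally consistent.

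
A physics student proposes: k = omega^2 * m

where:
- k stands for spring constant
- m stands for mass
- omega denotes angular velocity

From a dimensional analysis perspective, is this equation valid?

Yes

k (spring constant) has dimensions [M T^-2].
m (mass) has dimensions [M].
omega (angular velocity) has dimensions [T^-1].

Left side: [M T^-2]
Right side: [M T^-2]

Both sides have the same dimensions, so the equation is dimensionally consistent.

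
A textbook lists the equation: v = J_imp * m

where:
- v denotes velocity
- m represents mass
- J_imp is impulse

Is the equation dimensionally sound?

No

v (velocity) has dimensions [L T^-1].
m (mass) has dimensions [M].
J_imp (impulse) has dimensions [L M T^-1].

Left side: [L T^-1]
Right side: [L M^2 T^-1]

The two sides have different dimensions, so the equation is NOT dimensionally consistent.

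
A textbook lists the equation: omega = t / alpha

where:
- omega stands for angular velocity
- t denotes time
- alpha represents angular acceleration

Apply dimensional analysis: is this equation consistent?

No

omega (angular velocity) has dimensions [T^-1].
t (time) has dimensions [T].
alpha (angular acceleration) has dimensions [T^-2].

Left side: [T^-1]
Right side: [T^3]

The two sides have different dimensions, so the equation is NOT dimensionally consistent.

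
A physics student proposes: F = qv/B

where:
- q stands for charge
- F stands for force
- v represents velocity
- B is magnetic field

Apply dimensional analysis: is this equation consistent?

No

q (charge) has dimensions [I T].
F (force) has dimensions [L M T^-2].
v (velocity) has dimensions [L T^-1].
B (magnetic field) has dimensions [I^-1 M T^-2].

Left side: [L M T^-2]
Right side: [I^2 L M^-1 T^2]

The two sides have different dimensions, so the equation is NOT dimensionally consistent.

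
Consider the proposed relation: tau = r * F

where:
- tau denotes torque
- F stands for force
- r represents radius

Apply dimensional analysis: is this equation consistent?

Yes

tau (torque) has dimensions [L^2 M T^-2].
F (force) has dimensions [L M T^-2].
r (radius) has dimensions [L].

Left side: [L^2 M T^-2]
Right side: [L^2 M T^-2]

Both sides have the same dimensions, so the equation is dimensionally consistent.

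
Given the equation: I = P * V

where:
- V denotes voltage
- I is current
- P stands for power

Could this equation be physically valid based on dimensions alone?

No

V (voltage) has dimensions [I^-1 L^2 M T^-3].
I (current) has dimensions [I].
P (power) has dimensions [L^2 M T^-3].

Left side: [I]
Right side: [I^-1 L^4 M^2 T^-6]

The two sides have different dimensions, so the equation is NOT dimensionally consistent.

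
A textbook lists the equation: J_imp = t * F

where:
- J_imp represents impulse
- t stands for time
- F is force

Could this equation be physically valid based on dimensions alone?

Yes

J_imp (impulse) has dimensions [L M T^-1].
t (time) has dimensions [T].
F (force) has dimensions [L M T^-2].

Left side: [L M T^-1]
Right side: [L M T^-1]

Both sides have the same dimensions, so the equation is dimensionally consistent.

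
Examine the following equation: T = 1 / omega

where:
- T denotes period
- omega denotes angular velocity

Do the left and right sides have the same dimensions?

Yes

T (period) has dimensions [T].
omega (angular velocity) has dimensions [T^-1].

Left side: [T]
Right side: [T]

Both sides have the same dimensions, so the equation is dimensionally consistent.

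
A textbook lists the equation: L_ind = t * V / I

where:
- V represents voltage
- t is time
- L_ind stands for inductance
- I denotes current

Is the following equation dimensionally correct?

Yes

V (voltage) has dimensions [I^-1 L^2 M T^-3].
t (time) has dimensions [T].
L_ind (inductance) has dimensions [I^-2 L^2 M T^-2].
I (current) has dimensions [I].

Left side: [I^-2 L^2 M T^-2]
Right side: [I^-2 L^2 M T^-2]

Both sides have the same dimensions, so the equation is dimensionally consistent.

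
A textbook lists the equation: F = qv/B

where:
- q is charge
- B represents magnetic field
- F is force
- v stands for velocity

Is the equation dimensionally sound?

No

q (charge) has dimensions [I T].
B (magnetic field) has dimensions [I^-1 M T^-2].
F (force) has dimensions [L M T^-2].
v (velocity) has dimensions [L T^-1].

Left side: [L M T^-2]
Right side: [I^2 L M^-1 T^2]

The two sides have different dimensions, so the equation is NOT dimensionally consistent.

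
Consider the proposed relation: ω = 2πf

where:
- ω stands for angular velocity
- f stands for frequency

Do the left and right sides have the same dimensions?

Yes

ω (angular velocity) has dimensions [T^-1].
f (frequency) has dimensions [T^-1].

Left side: [T^-1]
Right side: [T^-1]

Both sides have the same dimensions, so the equation is dimensionally consistent.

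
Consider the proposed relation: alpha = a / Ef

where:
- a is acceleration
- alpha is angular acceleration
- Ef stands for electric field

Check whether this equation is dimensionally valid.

No

a (acceleration) has dimensions [L T^-2].
alpha (angular acceleration) has dimensions [T^-2].
Ef (electric field) has dimensions [I^-1 L M T^-3].

Left side: [T^-2]
Right side: [I M^-1 T]

The two sides have different dimensions, so the equation is NOT dimensionally consistent.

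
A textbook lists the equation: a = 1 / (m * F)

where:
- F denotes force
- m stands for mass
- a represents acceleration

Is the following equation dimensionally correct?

No

F (force) has dimensions [L M T^-2].
m (mass) has dimensions [M].
a (acceleration) has dimensions [L T^-2].

Left side: [L T^-2]
Right side: [L^-1 M^-2 T^2]

The two sides have different dimensions, so the equation is NOT dimensionally consistent.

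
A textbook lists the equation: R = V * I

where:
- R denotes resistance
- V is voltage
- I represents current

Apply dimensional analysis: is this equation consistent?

No

R (resistance) has dimensions [I^-2 L^2 M T^-3].
V (voltage) has dimensions [I^-1 L^2 M T^-3].
I (current) has dimensions [I].

Left side: [I^-2 L^2 M T^-3]
Right side: [L^2 M T^-3]

The two sides have different dimensions, so the equation is NOT dimensionally consistent.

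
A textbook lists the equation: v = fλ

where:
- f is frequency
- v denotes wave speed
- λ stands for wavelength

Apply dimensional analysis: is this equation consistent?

Yes

f (frequency) has dimensions [T^-1].
v (wave speed) has dimensions [L T^-1].
λ (wavelength) has dimensions [L].

Left side: [L T^-1]
Right side: [L T^-1]

Both sides have the same dimensions, so the equation is dimensionally consistent.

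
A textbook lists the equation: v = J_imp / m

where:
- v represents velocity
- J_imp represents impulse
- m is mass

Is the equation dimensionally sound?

Yes

v (velocity) has dimensions [L T^-1].
J_imp (impulse) has dimensions [L M T^-1].
m (mass) has dimensions [M].

Left side: [L T^-1]
Right side: [L T^-1]

Both sides have the same dimensions, so the equation is dimensionally consistent.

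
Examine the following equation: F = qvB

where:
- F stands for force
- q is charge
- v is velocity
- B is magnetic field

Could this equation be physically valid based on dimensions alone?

Yes

F (force) has dimensions [L M T^-2].
q (charge) has dimensions [I T].
v (velocity) has dimensions [L T^-1].
B (magnetic field) has dimensions [I^-1 M T^-2].

Left side: [L M T^-2]
Right side: [L M T^-2]

Both sides have the same dimensions, so the equation is dimensionally consistent.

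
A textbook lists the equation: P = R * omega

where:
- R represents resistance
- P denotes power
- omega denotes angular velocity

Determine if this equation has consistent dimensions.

No

R (resistance) has dimensions [I^-2 L^2 M T^-3].
P (power) has dimensions [L^2 M T^-3].
omega (angular velocity) has dimensions [T^-1].

Left side: [L^2 M T^-3]
Right side: [I^-2 L^2 M T^-4]

The two sides have different dimensions, so the equation is NOT dimensionally consistent.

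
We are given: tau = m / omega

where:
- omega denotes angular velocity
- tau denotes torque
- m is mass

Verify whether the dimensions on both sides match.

No

omega (angular velocity) has dimensions [T^-1].
tau (torque) has dimensions [L^2 M T^-2].
m (mass) has dimensions [M].

Left side: [L^2 M T^-2]
Right side: [M T]

The two sides have different dimensions, so the equation is NOT dimensionally consistent.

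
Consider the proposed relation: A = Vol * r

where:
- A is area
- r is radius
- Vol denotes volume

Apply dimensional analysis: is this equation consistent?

No

A (area) has dimensions [L^2].
r (radius) has dimensions [L].
Vol (volume) has dimensions [L^3].

Left side: [L^2]
Right side: [L^4]

The two sides have different dimensions, so the equation is NOT dimensionally consistent.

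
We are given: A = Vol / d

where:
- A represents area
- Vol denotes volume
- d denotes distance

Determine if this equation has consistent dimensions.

Yes

A (area) has dimensions [L^2].
Vol (volume) has dimensions [L^3].
d (distance) has dimensions [L].

Left side: [L^2]
Right side: [L^2]

Both sides have the same dimensions, so the equation is dimensionally consistent.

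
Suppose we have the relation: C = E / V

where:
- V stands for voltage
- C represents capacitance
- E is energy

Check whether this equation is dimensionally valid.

No

V (voltage) has dimensions [I^-1 L^2 M T^-3].
C (capacitance) has dimensions [I^2 L^-2 M^-1 T^4].
E (energy) has dimensions [L^2 M T^-2].

Left side: [I^2 L^-2 M^-1 T^4]
Right side: [I T]

The two sides have different dimensions, so the equation is NOT dimensionally consistent.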